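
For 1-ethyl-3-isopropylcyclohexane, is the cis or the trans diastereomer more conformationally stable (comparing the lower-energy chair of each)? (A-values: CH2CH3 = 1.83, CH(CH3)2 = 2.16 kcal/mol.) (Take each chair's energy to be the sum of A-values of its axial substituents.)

At 1,3 positions (parity same): cis → (e,e or a,a); trans → (a,e or e,a).
Best chair for cis: E = 0.00 kcal/mol; best chair for trans: E = 1.83 kcal/mol.
The cis isomer is lower by 1.83 kcal/mol.

cis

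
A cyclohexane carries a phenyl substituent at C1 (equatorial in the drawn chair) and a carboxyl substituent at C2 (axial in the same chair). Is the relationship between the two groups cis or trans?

C1 and C2 have opposite parity, so their axial bonds point in opposite directions.
With opposite-parity carbons, two substituents on the same face are one axial and one equatorial; opposite faces give both axial or both equatorial.
Here the groups are equatorial/axial → same face → cis.

cis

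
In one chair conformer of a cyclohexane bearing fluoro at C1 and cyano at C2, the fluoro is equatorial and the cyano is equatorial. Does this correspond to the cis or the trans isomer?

trans

C1 and C2 have opposite parity, so their axial bonds point in opposite directions.
With opposite-parity carbons, two substituents on the same face are one axial and one equatorial; opposite faces give both axial or both equatorial.
Here the groups are equatorial/equatorial → opposite face → trans.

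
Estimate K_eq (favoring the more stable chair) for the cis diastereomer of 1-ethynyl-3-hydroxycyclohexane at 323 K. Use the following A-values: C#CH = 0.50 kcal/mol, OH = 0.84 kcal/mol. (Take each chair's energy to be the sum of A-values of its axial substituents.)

C1 and C3 have the same parity, so for the cis isomer the two substituents are e,e in one chair and a,a in the other.
Chair I (ethynyl axial, hydroxyl axial): E = 1.34 kcal/mol; chair II (ethynyl equatorial, hydroxyl equatorial): E = 0.00 kcal/mol.
ΔG = 1.34 kcal/mol between the two chairs.
K = exp(ΔG/RT) with R = 1.987×10⁻³ kcal mol⁻¹ K⁻¹ and T = 323 K gives K ≈ 8.07.

K ≈ 8.07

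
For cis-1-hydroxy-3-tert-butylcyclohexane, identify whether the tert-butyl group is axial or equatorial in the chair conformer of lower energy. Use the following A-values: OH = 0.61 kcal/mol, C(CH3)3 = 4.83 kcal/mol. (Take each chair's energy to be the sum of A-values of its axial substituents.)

equatorial

C1 and C3 have the same parity, so for the cis isomer the two substituents are e,e in one chair and a,a in the other.
Chair I (hydroxyl axial, tert-butyl axial): E = 5.44 kcal/mol.
Chair II (hydroxyl equatorial, tert-butyl equatorial): E = 0.00 kcal/mol.
Chair II is the more stable (lower-energy) conformer, and in that chair the tert-butyl group is equatorial.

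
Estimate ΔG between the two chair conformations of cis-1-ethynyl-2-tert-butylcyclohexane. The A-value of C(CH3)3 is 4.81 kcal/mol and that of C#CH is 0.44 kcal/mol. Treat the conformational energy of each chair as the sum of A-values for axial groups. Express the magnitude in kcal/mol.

4.37 kcal/mol

C1 and C2 have opposite parity, so for the cis isomer the two substituents are one axial and one equatorial in each chair.
Chair I (tert-butyl axial, ethynyl equatorial): E = 4.81 kcal/mol.
Chair II (tert-butyl equatorial, ethynyl axial): E = 0.44 kcal/mol.
ΔE = 4.81 − 0.44 = 4.37 kcal/mol; chair II is more stable.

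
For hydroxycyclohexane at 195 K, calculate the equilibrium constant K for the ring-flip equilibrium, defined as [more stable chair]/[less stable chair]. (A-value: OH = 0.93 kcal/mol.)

One chair has the hydroxyl group axial (E = 0.93 kcal/mol) and the other has it equatorial (E = 0).
ΔG = 0.93 kcal/mol between the two chairs.
K = exp(ΔG/RT) with R = 1.987×10⁻³ kcal mol⁻¹ K⁻¹ and T = 195 K gives K ≈ 11.

K ≈ 11.0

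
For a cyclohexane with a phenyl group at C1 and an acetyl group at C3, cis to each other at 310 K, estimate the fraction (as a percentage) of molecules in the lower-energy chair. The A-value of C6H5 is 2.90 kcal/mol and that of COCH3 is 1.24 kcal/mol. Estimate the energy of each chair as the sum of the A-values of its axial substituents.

99.9%

C1 and C3 have the same parity, so for the cis isomer the two substituents are e,e in one chair and a,a in the other.
Chair I (phenyl axial, acetyl axial): E = 4.14 kcal/mol; chair II (phenyl equatorial, acetyl equatorial): E = 0.00 kcal/mol.
ΔG = 4.14 kcal/mol between the two chairs.
K = exp(ΔG/RT) with R = 1.987×10⁻³ kcal mol⁻¹ K⁻¹ and T = 310 K gives K ≈ 830.
Fraction in the lower-energy chair = K/(K+1) = 99.9%.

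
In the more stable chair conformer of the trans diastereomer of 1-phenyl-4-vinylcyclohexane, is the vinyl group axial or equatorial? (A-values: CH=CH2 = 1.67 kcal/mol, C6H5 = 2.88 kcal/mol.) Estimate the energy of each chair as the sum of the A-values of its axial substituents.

equatorial

C1 and C4 have opposite parity, so for the trans isomer the two substituents are e,e in one chair and a,a in the other.
Chair I (vinyl axial, phenyl axial): E = 4.55 kcal/mol.
Chair II (vinyl equatorial, phenyl equatorial): E = 0.00 kcal/mol.
Chair II is the more stable (lower-energy) conformer, and in that chair the vinyl group is equatorial.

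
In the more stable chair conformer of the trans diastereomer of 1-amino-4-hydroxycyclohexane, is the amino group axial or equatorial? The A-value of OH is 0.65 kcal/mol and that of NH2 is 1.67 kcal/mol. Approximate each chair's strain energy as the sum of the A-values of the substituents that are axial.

C1 and C4 have opposite parity, so for the trans isomer the two substituents are e,e in one chair and a,a in the other.
Chair I (hydroxyl axial, amino axial): E = 2.32 kcal/mol.
Chair II (hydroxyl equatorial, amino equatorial): E = 0.00 kcal/mol.
Chair II is the more stable (lower-energy) conformer, and in that chair the amino group is equatorial.

equatorial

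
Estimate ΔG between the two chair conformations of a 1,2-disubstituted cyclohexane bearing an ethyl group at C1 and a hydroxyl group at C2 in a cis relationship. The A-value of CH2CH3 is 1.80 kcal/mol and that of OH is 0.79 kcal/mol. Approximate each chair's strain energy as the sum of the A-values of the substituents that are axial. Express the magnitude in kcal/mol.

C1 and C2 have opposite parity, so for the cis isomer the two substituents are one axial and one equatorial in each chair.
Chair I (ethyl axial, hydroxyl equatorial): E = 1.80 kcal/mol.
Chair II (ethyl equatorial, hydroxyl axial): E = 0.79 kcal/mol.
ΔE = 1.80 − 0.79 = 1.01 kcal/mol; chair II is more stable.

1.01 kcal/mol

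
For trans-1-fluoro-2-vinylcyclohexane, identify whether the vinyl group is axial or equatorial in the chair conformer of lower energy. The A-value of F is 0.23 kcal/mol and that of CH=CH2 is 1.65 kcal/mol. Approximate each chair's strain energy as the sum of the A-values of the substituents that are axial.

equatorial

C1 and C2 have opposite parity, so for the trans isomer the two substituents are e,e in one chair and a,a in the other.
Chair I (fluoro axial, vinyl axial): E = 1.88 kcal/mol.
Chair II (fluoro equatorial, vinyl equatorial): E = 0.00 kcal/mol.
Chair II is the more stable (lower-energy) conformer, and in that chair the vinyl group is equatorial.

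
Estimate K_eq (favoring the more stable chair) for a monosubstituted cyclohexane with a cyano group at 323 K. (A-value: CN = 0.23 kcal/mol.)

One chair has the cyano group axial (E = 0.23 kcal/mol) and the other has it equatorial (E = 0).
ΔG = 0.23 kcal/mol between the two chairs.
K = exp(ΔG/RT) with R = 1.987×10⁻³ kcal mol⁻¹ K⁻¹ and T = 323 K gives K ≈ 1.43.

K ≈ 1.43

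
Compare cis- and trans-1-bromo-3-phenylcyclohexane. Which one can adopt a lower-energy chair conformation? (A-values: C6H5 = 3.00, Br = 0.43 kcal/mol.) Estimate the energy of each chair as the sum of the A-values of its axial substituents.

At 1,3 positions (parity same): cis → (e,e or a,a); trans → (a,e or e,a).
Best chair for cis: E = 0.00 kcal/mol; best chair for trans: E = 0.43 kcal/mol.
The cis isomer is lower by 0.43 kcal/mol.

cis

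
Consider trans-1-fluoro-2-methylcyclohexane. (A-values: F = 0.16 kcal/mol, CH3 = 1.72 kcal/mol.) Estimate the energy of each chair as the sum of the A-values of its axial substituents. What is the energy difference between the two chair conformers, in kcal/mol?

1.88 kcal/mol

C1 and C2 have opposite parity, so for the trans isomer the two substituents are e,e in one chair and a,a in the other.
Chair I (fluoro axial, methyl axial): E = 1.88 kcal/mol.
Chair II (fluoro equatorial, methyl equatorial): E = 0.00 kcal/mol.
ΔE = 1.88 − 0.00 = 1.88 kcal/mol; chair II is more stable.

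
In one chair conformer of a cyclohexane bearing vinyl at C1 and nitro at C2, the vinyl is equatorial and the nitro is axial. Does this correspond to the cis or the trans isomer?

C1 and C2 have opposite parity, so their axial bonds point in opposite directions.
With opposite-parity carbons, two substituents on the same face are one axial and one equatorial; opposite faces give both axial or both equatorial.
Here the groups are equatorial/axial → same face → cis.

cis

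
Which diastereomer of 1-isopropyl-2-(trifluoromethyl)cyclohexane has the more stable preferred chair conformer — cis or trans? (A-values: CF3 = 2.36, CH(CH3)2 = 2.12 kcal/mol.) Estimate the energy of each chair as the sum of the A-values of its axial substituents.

trans

At 1,2 positions (parity opposite): cis → (a,e or e,a); trans → (e,e or a,a).
Best chair for cis: E = 2.12 kcal/mol; best chair for trans: E = 0.00 kcal/mol.
The trans isomer is lower by 2.12 kcal/mol.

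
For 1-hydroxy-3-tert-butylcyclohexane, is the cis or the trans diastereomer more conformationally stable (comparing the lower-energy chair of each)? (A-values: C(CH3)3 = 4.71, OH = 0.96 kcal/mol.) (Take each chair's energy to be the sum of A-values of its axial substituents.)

cis

At 1,3 positions (parity same): cis → (e,e or a,a); trans → (a,e or e,a).
Best chair for cis: E = 0.00 kcal/mol; best chair for trans: E = 0.96 kcal/mol.
The cis isomer is lower by 0.96 kcal/mol.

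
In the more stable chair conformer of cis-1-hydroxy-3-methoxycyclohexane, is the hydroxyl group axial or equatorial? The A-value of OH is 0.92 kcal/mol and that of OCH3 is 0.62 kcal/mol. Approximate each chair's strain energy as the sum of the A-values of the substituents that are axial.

equatorial

C1 and C3 have the same parity, so for the cis isomer the two substituents are e,e in one chair and a,a in the other.
Chair I (hydroxyl axial, methoxy axial): E = 1.54 kcal/mol.
Chair II (hydroxyl equatorial, methoxy equatorial): E = 0.00 kcal/mol.
Chair II is the more stable (lower-energy) conformer, and in that chair the hydroxyl group is equatorial.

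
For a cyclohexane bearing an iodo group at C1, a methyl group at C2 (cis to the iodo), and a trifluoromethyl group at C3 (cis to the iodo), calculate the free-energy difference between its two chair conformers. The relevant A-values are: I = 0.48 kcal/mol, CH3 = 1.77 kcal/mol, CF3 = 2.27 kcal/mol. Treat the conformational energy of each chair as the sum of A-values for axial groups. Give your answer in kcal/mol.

0.98 kcal/mol

Chair I (iodo axial, methyl equatorial, trifluoromethyl axial): E = 2.75 kcal/mol.
Chair II (iodo equatorial, methyl axial, trifluoromethyl equatorial): E = 1.77 kcal/mol.
ΔE = 2.75 − 1.77 = 0.98 kcal/mol; chair II is more stable.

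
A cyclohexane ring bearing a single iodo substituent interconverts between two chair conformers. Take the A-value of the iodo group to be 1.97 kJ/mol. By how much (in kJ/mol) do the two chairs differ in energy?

1.97 kJ/mol

A monosubstituted cyclohexane has one chair with the iodo group axial (E = A = 1.97 kJ/mol) and one with it equatorial (E = 0).
ΔE = 1.97 − 0 = 1.97 kJ/mol.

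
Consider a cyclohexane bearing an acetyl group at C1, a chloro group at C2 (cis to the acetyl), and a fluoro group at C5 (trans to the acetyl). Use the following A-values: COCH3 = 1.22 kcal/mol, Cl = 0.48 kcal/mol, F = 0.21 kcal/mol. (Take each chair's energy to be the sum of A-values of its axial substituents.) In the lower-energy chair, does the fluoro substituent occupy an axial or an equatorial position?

axial

Chair I (acetyl axial, chloro equatorial, fluoro equatorial): E = 1.22 kcal/mol.
Chair II (acetyl equatorial, chloro axial, fluoro axial): E = 0.69 kcal/mol.
Chair II is the more stable (lower-energy) conformer, and in that chair the fluoro group is axial.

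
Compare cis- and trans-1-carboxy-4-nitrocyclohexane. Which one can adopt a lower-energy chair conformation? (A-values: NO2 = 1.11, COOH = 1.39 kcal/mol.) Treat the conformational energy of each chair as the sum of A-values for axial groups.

trans

At 1,4 positions (parity opposite): cis → (a,e or e,a); trans → (e,e or a,a).
Best chair for cis: E = 1.11 kcal/mol; best chair for trans: E = 0.00 kcal/mol.
The trans isomer is lower by 1.11 kcal/mol.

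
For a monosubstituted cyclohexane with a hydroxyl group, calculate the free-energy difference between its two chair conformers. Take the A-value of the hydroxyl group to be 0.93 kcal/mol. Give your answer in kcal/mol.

0.93 kcal/mol

A monosubstituted cyclohexane has one chair with the hydroxyl group axial (E = A = 0.93 kcal/mol) and one with it equatorial (E = 0).
ΔE = 0.93 − 0 = 0.93 kcal/mol.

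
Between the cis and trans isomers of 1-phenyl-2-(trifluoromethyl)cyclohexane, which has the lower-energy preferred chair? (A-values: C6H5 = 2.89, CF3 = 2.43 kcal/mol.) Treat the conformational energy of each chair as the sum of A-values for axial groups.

trans

At 1,2 positions (parity opposite): cis → (a,e or e,a); trans → (e,e or a,a).
Best chair for cis: E = 2.43 kcal/mol; best chair for trans: E = 0.00 kcal/mol.
The trans isomer is lower by 2.43 kcal/mol.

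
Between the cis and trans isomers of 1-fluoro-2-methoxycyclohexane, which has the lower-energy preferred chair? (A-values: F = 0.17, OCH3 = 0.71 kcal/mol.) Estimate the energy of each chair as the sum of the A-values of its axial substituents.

trans

At 1,2 positions (parity opposite): cis → (a,e or e,a); trans → (e,e or a,a).
Best chair for cis: E = 0.17 kcal/mol; best chair for trans: E = 0.00 kcal/mol.
The trans isomer is lower by 0.17 kcal/mol.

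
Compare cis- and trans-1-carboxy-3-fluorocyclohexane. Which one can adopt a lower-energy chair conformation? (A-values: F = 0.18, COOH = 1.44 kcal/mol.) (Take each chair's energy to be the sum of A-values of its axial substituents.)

cis

At 1,3 positions (parity same): cis → (e,e or a,a); trans → (a,e or e,a).
Best chair for cis: E = 0.00 kcal/mol; best chair for trans: E = 0.18 kcal/mol.
The cis isomer is lower by 0.18 kcal/mol.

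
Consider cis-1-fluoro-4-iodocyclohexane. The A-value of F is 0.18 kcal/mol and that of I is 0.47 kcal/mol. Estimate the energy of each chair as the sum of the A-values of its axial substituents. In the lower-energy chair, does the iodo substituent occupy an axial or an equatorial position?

C1 and C4 have opposite parity, so for the cis isomer the two substituents are one axial and one equatorial in each chair.
Chair I (fluoro axial, iodo equatorial): E = 0.18 kcal/mol.
Chair II (fluoro equatorial, iodo axial): E = 0.47 kcal/mol.
Chair I is the more stable (lower-energy) conformer, and in that chair the iodo group is equatorial.

equatorial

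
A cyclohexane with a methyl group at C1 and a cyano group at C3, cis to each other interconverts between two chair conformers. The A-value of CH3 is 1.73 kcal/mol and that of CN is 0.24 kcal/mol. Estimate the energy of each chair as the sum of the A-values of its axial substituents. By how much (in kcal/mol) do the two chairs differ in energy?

1.97 kcal/mol

C1 and C3 have the same parity, so for the cis isomer the two substituents are e,e in one chair and a,a in the other.
Chair I (methyl axial, cyano axial): E = 1.97 kcal/mol.
Chair II (methyl equatorial, cyano equatorial): E = 0.00 kcal/mol.
ΔE = 1.97 − 0.00 = 1.97 kcal/mol; chair II is more stable.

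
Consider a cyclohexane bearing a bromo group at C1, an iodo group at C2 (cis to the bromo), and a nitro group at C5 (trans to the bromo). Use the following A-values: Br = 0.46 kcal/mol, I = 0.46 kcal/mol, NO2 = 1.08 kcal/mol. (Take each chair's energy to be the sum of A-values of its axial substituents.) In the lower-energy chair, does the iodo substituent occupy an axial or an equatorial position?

equatorial

Chair I (bromo axial, iodo equatorial, nitro equatorial): E = 0.46 kcal/mol.
Chair II (bromo equatorial, iodo axial, nitro axial): E = 1.54 kcal/mol.
Chair I is the more stable (lower-energy) conformer, and in that chair the iodo group is equatorial.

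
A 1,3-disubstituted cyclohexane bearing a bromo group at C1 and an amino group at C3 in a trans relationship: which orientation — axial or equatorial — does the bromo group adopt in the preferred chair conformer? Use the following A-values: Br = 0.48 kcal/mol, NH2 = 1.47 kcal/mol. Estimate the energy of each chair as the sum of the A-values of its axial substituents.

axial

C1 and C3 have the same parity, so for the trans isomer the two substituents are one axial and one equatorial in each chair.
Chair I (bromo axial, amino equatorial): E = 0.48 kcal/mol.
Chair II (bromo equatorial, amino axial): E = 1.47 kcal/mol.
Chair I is the more stable (lower-energy) conformer, and in that chair the bromo group is axial.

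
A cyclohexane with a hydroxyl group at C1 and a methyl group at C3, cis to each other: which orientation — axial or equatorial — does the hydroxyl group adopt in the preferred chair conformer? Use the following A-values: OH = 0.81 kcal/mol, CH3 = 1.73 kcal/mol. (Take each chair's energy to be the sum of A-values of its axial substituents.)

C1 and C3 have the same parity, so for the cis isomer the two substituents are e,e in one chair and a,a in the other.
Chair I (hydroxyl axial, methyl axial): E = 2.54 kcal/mol.
Chair II (hydroxyl equatorial, methyl equatorial): E = 0.00 kcal/mol.
Chair II is the more stable (lower-energy) conformer, and in that chair the hydroxyl group is equatorial.

equatorial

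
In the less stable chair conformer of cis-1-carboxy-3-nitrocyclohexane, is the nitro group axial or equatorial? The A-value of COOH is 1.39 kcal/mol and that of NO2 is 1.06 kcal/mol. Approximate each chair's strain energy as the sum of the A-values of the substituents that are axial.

C1 and C3 have the same parity, so for the cis isomer the two substituents are e,e in one chair and a,a in the other.
Chair I (carboxyl axial, nitro axial): E = 2.45 kcal/mol.
Chair II (carboxyl equatorial, nitro equatorial): E = 0.00 kcal/mol.
Chair I is the less stable (higher-energy) conformer, and in that chair the nitro group is axial.

axial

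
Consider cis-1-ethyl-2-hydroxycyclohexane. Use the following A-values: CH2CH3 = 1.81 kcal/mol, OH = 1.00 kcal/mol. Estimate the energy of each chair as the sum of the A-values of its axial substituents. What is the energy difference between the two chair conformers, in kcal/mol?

0.81 kcal/mol

C1 and C2 have opposite parity, so for the cis isomer the two substituents are one axial and one equatorial in each chair.
Chair I (ethyl axial, hydroxyl equatorial): E = 1.81 kcal/mol.
Chair II (ethyl equatorial, hydroxyl axial): E = 1.00 kcal/mol.
ΔE = 1.81 − 1.00 = 0.81 kcal/mol; chair II is more stable.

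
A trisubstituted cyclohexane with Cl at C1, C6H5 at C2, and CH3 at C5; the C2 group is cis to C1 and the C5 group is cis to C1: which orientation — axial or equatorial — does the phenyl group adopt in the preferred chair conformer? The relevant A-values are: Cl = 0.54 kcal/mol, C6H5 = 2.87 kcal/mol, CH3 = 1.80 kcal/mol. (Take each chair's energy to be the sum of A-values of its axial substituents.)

Chair I (chloro axial, phenyl equatorial, methyl axial): E = 2.34 kcal/mol.
Chair II (chloro equatorial, phenyl axial, methyl equatorial): E = 2.87 kcal/mol.
Chair I is the more stable (lower-energy) conformer, and in that chair the phenyl group is equatorial.

equatorial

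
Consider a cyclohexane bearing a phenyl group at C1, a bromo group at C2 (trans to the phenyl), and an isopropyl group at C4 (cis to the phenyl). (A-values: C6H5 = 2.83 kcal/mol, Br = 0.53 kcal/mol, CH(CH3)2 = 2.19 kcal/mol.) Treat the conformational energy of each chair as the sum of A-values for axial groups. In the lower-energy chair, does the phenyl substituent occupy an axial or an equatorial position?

equatorial

Chair I (phenyl axial, bromo axial, isopropyl equatorial): E = 3.36 kcal/mol.
Chair II (phenyl equatorial, bromo equatorial, isopropyl axial): E = 2.19 kcal/mol.
Chair II is the more stable (lower-energy) conformer, and in that chair the phenyl group is equatorial.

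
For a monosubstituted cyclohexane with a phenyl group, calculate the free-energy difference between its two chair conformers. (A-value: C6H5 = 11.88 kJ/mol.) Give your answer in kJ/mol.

A monosubstituted cyclohexane has one chair with the phenyl group axial (E = A = 11.88 kJ/mol) and one with it equatorial (E = 0).
ΔE = 11.88 − 0 = 11.88 kJ/mol.

11.88 kJ/mol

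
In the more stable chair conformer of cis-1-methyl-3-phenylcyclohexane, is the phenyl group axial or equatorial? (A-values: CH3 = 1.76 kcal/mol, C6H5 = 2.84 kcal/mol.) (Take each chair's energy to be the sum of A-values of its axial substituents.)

C1 and C3 have the same parity, so for the cis isomer the two substituents are e,e in one chair and a,a in the other.
Chair I (methyl axial, phenyl axial): E = 4.60 kcal/mol.
Chair II (methyl equatorial, phenyl equatorial): E = 0.00 kcal/mol.
Chair II is the more stable (lower-energy) conformer, and in that chair the phenyl group is equatorial.

equatorial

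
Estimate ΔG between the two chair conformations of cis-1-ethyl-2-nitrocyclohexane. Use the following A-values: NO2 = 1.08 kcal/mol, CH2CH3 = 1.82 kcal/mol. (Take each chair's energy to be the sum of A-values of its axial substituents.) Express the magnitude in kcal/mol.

0.74 kcal/mol

C1 and C2 have opposite parity, so for the cis isomer the two substituents are one axial and one equatorial in each chair.
Chair I (nitro axial, ethyl equatorial): E = 1.08 kcal/mol.
Chair II (nitro equatorial, ethyl axial): E = 1.82 kcal/mol.
ΔE = 1.82 − 1.08 = 0.74 kcal/mol; chair I is more stable.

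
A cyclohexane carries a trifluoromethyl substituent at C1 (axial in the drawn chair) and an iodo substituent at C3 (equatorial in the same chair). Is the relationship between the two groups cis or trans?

trans

C1 and C3 have the same parity, so their axial bonds point in the same direction.
With same-parity carbons, two substituents on the same face are both axial or both equatorial; opposite faces give one of each.
Here the groups are axial/equatorial → opposite face → trans.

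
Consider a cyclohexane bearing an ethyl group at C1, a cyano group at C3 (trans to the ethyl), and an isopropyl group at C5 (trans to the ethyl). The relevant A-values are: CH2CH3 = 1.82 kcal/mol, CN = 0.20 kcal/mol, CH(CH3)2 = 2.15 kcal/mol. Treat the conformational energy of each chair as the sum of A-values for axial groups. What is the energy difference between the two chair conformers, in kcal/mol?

0.53 kcal/mol

Chair I (ethyl axial, cyano equatorial, isopropyl equatorial): E = 1.82 kcal/mol.
Chair II (ethyl equatorial, cyano axial, isopropyl axial): E = 2.35 kcal/mol.
ΔE = 2.35 − 1.82 = 0.53 kcal/mol; chair I is more stable.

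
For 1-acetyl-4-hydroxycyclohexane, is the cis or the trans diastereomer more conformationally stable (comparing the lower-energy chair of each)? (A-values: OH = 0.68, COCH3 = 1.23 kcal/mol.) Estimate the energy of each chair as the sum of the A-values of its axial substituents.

At 1,4 positions (parity opposite): cis → (a,e or e,a); trans → (e,e or a,a).
Best chair for cis: E = 0.68 kcal/mol; best chair for trans: E = 0.00 kcal/mol.
The trans isomer is lower by 0.68 kcal/mol.

trans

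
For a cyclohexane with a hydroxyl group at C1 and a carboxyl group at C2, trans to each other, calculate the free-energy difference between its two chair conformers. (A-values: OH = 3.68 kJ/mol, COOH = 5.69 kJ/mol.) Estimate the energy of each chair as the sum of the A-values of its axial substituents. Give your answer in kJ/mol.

9.37 kJ/mol

C1 and C2 have opposite parity, so for the trans isomer the two substituents are e,e in one chair and a,a in the other.
Chair I (hydroxyl axial, carboxyl axial): E = 9.37 kJ/mol.
Chair II (hydroxyl equatorial, carboxyl equatorial): E = 0.00 kJ/mol.
ΔE = 9.37 − 0.00 = 9.37 kJ/mol; chair II is more stable.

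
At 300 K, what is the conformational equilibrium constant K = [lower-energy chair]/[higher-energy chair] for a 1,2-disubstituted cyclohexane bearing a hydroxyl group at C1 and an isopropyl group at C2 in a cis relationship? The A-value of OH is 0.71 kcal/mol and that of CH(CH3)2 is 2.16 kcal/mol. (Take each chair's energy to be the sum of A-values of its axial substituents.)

C1 and C2 have opposite parity, so for the cis isomer the two substituents are one axial and one equatorial in each chair.
Chair I (hydroxyl axial, isopropyl equatorial): E = 0.71 kcal/mol; chair II (hydroxyl equatorial, isopropyl axial): E = 2.16 kcal/mol.
ΔG = 1.45 kcal/mol between the two chairs.
K = exp(ΔG/RT) with R = 1.987×10⁻³ kcal mol⁻¹ K⁻¹ and T = 300 K gives K ≈ 11.4.

K ≈ 11.4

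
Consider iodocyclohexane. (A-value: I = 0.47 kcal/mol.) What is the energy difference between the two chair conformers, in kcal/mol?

A monosubstituted cyclohexane has one chair with the iodo group axial (E = A = 0.47 kcal/mol) and one with it equatorial (E = 0).
ΔE = 0.47 − 0 = 0.47 kcal/mol.

0.47 kcal/mol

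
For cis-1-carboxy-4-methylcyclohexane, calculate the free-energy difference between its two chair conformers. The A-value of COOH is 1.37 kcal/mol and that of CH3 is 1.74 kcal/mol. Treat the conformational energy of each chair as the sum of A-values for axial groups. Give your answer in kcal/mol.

C1 and C4 have opposite parity, so for the cis isomer the two substituents are one axial and one equatorial in each chair.
Chair I (carboxyl axial, methyl equatorial): E = 1.37 kcal/mol.
Chair II (carboxyl equatorial, methyl axial): E = 1.74 kcal/mol.
ΔE = 1.74 − 1.37 = 0.37 kcal/mol; chair I is more stable.

0.37 kcal/mol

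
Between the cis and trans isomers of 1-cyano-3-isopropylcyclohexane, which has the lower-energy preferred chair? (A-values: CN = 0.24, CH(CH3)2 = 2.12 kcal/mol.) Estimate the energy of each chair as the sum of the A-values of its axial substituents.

cis

At 1,3 positions (parity same): cis → (e,e or a,a); trans → (a,e or e,a).
Best chair for cis: E = 0.00 kcal/mol; best chair for trans: E = 0.24 kcal/mol.
The cis isomer is lower by 0.24 kcal/mol.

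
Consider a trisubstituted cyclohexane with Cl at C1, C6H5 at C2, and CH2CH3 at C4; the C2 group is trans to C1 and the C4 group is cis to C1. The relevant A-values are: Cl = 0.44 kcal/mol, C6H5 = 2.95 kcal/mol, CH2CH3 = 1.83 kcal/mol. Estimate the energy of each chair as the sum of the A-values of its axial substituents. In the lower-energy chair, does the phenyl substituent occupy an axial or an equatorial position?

equatorial

Chair I (chloro axial, phenyl axial, ethyl equatorial): E = 3.39 kcal/mol.
Chair II (chloro equatorial, phenyl equatorial, ethyl axial): E = 1.83 kcal/mol.
Chair II is the more stable (lower-energy) conformer, and in that chair the phenyl group is equatorial.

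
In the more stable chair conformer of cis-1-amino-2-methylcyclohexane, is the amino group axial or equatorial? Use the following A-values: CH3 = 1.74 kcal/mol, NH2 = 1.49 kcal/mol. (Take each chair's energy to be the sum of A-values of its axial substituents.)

axial

C1 and C2 have opposite parity, so for the cis isomer the two substituents are one axial and one equatorial in each chair.
Chair I (methyl axial, amino equatorial): E = 1.74 kcal/mol.
Chair II (methyl equatorial, amino axial): E = 1.49 kcal/mol.
Chair II is the more stable (lower-energy) conformer, and in that chair the amino group is axial.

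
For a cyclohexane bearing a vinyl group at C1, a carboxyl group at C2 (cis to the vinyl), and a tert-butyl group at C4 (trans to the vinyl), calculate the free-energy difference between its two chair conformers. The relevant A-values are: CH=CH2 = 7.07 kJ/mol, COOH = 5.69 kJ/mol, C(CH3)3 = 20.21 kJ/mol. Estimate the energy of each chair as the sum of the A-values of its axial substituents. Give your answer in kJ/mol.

21.59 kJ/mol

Chair I (vinyl axial, carboxyl equatorial, tert-butyl axial): E = 27.28 kJ/mol.
Chair II (vinyl equatorial, carboxyl axial, tert-butyl equatorial): E = 5.69 kJ/mol.
ΔE = 27.28 − 5.69 = 21.59 kJ/mol; chair II is more stable.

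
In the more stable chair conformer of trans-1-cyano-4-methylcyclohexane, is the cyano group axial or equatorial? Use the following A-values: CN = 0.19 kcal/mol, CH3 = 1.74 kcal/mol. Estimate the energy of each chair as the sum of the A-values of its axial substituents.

C1 and C4 have opposite parity, so for the trans isomer the two substituents are e,e in one chair and a,a in the other.
Chair I (cyano axial, methyl axial): E = 1.93 kcal/mol.
Chair II (cyano equatorial, methyl equatorial): E = 0.00 kcal/mol.
Chair II is the more stable (lower-energy) conformer, and in that chair the cyano group is equatorial.

equatorial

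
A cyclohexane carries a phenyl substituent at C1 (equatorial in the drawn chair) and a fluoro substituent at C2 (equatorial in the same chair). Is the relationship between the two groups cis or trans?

trans

C1 and C2 have opposite parity, so their axial bonds point in opposite directions.
With opposite-parity carbons, two substituents on the same face are one axial and one equatorial; opposite faces give both axial or both equatorial.
Here the groups are equatorial/equatorial → opposite face → trans.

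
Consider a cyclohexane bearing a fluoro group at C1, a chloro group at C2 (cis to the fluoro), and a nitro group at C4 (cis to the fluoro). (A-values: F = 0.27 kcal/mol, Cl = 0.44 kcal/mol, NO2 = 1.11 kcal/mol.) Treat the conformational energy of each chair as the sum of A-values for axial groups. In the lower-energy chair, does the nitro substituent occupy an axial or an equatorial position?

Chair I (fluoro axial, chloro equatorial, nitro equatorial): E = 0.27 kcal/mol.
Chair II (fluoro equatorial, chloro axial, nitro axial): E = 1.55 kcal/mol.
Chair I is the more stable (lower-energy) conformer, and in that chair the nitro group is equatorial.

equatorial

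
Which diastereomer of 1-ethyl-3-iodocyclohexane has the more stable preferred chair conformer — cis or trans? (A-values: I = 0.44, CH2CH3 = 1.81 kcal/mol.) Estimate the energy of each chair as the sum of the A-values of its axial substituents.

cis

At 1,3 positions (parity same): cis → (e,e or a,a); trans → (a,e or e,a).
Best chair for cis: E = 0.00 kcal/mol; best chair for trans: E = 0.44 kcal/mol.
The cis isomer is lower by 0.44 kcal/mol.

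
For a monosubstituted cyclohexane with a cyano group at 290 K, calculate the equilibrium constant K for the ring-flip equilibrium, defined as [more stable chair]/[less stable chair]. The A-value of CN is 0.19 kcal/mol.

One chair has the cyano group axial (E = 0.19 kcal/mol) and the other has it equatorial (E = 0).
ΔG = 0.19 kcal/mol between the two chairs.
K = exp(ΔG/RT) with R = 1.987×10⁻³ kcal mol⁻¹ K⁻¹ and T = 290 K gives K ≈ 1.39.

K ≈ 1.39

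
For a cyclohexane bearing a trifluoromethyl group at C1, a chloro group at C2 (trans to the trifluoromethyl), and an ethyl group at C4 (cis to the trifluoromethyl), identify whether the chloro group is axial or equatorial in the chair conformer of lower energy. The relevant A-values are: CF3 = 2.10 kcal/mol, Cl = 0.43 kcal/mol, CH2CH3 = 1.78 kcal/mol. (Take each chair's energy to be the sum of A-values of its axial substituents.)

equatorial

Chair I (trifluoromethyl axial, chloro axial, ethyl equatorial): E = 2.53 kcal/mol.
Chair II (trifluoromethyl equatorial, chloro equatorial, ethyl axial): E = 1.78 kcal/mol.
Chair II is the more stable (lower-energy) conformer, and in that chair the chloro group is equatorial.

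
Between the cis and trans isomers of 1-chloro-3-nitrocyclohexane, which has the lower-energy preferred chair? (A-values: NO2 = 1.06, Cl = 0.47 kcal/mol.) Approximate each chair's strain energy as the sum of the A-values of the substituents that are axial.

At 1,3 positions (parity same): cis → (e,e or a,a); trans → (a,e or e,a).
Best chair for cis: E = 0.00 kcal/mol; best chair for trans: E = 0.47 kcal/mol.
The cis isomer is lower by 0.47 kcal/mol.

cis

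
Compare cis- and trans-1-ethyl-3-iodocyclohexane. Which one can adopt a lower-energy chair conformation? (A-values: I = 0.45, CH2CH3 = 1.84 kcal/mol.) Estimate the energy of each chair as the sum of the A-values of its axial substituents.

At 1,3 positions (parity same): cis → (e,e or a,a); trans → (a,e or e,a).
Best chair for cis: E = 0.00 kcal/mol; best chair for trans: E = 0.45 kcal/mol.
The cis isomer is lower by 0.45 kcal/mol.

cis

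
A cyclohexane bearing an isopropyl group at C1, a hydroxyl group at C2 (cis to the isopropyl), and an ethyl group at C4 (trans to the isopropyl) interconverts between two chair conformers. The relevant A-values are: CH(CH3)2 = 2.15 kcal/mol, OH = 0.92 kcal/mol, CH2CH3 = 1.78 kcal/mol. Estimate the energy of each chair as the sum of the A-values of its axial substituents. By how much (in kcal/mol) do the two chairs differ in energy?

3.01 kcal/mol

Chair I (isopropyl axial, hydroxyl equatorial, ethyl axial): E = 3.93 kcal/mol.
Chair II (isopropyl equatorial, hydroxyl axial, ethyl equatorial): E = 0.92 kcal/mol.
ΔE = 3.93 − 0.92 = 3.01 kcal/mol; chair II is more stable.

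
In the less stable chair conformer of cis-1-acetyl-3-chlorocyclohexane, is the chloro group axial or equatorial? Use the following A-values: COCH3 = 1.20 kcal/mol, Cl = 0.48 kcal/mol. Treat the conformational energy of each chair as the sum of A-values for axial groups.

axial

C1 and C3 have the same parity, so for the cis isomer the two substituents are e,e in one chair and a,a in the other.
Chair I (acetyl axial, chloro axial): E = 1.68 kcal/mol.
Chair II (acetyl equatorial, chloro equatorial): E = 0.00 kcal/mol.
Chair I is the less stable (higher-energy) conformer, and in that chair the chloro group is axial.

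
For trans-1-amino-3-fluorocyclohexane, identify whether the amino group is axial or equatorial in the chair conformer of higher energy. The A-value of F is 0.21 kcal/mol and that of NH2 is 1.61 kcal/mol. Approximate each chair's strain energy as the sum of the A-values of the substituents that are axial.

C1 and C3 have the same parity, so for the trans isomer the two substituents are one axial and one equatorial in each chair.
Chair I (fluoro axial, amino equatorial): E = 0.21 kcal/mol.
Chair II (fluoro equatorial, amino axial): E = 1.61 kcal/mol.
Chair II is the less stable (higher-energy) conformer, and in that chair the amino group is axial.

axial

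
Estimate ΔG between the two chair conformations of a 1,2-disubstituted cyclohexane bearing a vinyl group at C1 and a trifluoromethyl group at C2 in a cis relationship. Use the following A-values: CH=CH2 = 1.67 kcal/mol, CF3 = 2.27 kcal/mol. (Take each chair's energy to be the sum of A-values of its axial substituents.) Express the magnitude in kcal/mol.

C1 and C2 have opposite parity, so for the cis isomer the two substituents are one axial and one equatorial in each chair.
Chair I (vinyl axial, trifluoromethyl equatorial): E = 1.67 kcal/mol.
Chair II (vinyl equatorial, trifluoromethyl axial): E = 2.27 kcal/mol.
ΔE = 2.27 − 1.67 = 0.60 kcal/mol; chair I is more stable.

0.60 kcal/mol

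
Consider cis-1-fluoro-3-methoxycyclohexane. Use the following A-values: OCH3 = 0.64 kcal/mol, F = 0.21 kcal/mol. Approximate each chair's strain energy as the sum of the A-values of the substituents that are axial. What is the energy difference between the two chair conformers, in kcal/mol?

C1 and C3 have the same parity, so for the cis isomer the two substituents are e,e in one chair and a,a in the other.
Chair I (methoxy axial, fluoro axial): E = 0.85 kcal/mol.
Chair II (methoxy equatorial, fluoro equatorial): E = 0.00 kcal/mol.
ΔE = 0.85 − 0.00 = 0.85 kcal/mol; chair II is more stable.

0.85 kcal/mol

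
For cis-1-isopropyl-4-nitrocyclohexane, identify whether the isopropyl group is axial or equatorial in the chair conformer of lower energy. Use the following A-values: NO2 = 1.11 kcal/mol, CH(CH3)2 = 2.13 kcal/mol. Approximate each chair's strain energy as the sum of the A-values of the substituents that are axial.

C1 and C4 have opposite parity, so for the cis isomer the two substituents are one axial and one equatorial in each chair.
Chair I (nitro axial, isopropyl equatorial): E = 1.11 kcal/mol.
Chair II (nitro equatorial, isopropyl axial): E = 2.13 kcal/mol.
Chair I is the more stable (lower-energy) conformer, and in that chair the isopropyl group is equatorial.

equatorial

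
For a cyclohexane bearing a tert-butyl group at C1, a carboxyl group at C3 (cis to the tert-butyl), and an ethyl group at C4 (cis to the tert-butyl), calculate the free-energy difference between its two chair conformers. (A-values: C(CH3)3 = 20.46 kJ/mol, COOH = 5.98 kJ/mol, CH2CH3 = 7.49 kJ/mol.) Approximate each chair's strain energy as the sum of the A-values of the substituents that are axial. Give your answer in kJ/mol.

18.95 kJ/mol

Chair I (tert-butyl axial, carboxyl axial, ethyl equatorial): E = 26.44 kJ/mol.
Chair II (tert-butyl equatorial, carboxyl equatorial, ethyl axial): E = 7.49 kJ/mol.
ΔE = 26.44 − 7.49 = 18.95 kJ/mol; chair II is more stable.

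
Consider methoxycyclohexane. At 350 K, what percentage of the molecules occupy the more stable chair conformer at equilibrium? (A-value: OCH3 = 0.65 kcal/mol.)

One chair has the methoxy group axial (E = 0.65 kcal/mol) and the other has it equatorial (E = 0).
ΔG = 0.65 kcal/mol between the two chairs.
K = exp(ΔG/RT) with R = 1.987×10⁻³ kcal mol⁻¹ K⁻¹ and T = 350 K gives K ≈ 2.55.
Fraction in the lower-energy chair = K/(K+1) = 71.8%.

71.8%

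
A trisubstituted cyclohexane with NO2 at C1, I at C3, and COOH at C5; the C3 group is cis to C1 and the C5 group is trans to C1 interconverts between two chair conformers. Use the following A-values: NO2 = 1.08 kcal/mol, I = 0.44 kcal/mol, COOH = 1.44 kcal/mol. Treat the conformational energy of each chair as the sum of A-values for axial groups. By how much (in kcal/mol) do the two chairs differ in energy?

0.08 kcal/mol

Chair I (nitro axial, iodo axial, carboxyl equatorial): E = 1.52 kcal/mol.
Chair II (nitro equatorial, iodo equatorial, carboxyl axial): E = 1.44 kcal/mol.
ΔE = 1.52 − 1.44 = 0.08 kcal/mol; chair II is more stable.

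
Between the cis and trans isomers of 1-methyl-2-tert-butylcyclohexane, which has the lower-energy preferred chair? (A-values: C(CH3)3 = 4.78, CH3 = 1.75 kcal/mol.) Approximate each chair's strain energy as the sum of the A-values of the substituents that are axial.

trans

At 1,2 positions (parity opposite): cis → (a,e or e,a); trans → (e,e or a,a).
Best chair for cis: E = 1.75 kcal/mol; best chair for trans: E = 0.00 kcal/mol.
The trans isomer is lower by 1.75 kcal/mol.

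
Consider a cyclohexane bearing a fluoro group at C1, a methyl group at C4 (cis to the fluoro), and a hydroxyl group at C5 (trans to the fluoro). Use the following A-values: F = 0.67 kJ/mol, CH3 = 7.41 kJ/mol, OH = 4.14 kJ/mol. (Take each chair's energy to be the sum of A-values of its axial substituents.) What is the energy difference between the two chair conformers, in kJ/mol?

10.88 kJ/mol

Chair I (fluoro axial, methyl equatorial, hydroxyl equatorial): E = 0.67 kJ/mol.
Chair II (fluoro equatorial, methyl axial, hydroxyl axial): E = 11.55 kJ/mol.
ΔE = 11.55 − 0.67 = 10.88 kJ/mol; chair I is more stable.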